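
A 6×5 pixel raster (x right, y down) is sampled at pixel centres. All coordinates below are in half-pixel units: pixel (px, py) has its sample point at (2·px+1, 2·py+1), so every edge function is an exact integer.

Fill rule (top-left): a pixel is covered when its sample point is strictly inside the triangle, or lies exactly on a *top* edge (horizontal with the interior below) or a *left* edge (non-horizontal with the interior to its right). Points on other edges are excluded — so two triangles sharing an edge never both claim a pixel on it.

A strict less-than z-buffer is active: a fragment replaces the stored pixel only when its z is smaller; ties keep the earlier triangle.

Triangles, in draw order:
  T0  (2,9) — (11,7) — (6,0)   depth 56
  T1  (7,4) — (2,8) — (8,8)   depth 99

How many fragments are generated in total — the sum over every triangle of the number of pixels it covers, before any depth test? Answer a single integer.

T0:
  2·area = 73  (B↔C swapped to make it positive)
  edge (2, 9)→(6, 0): d=(4,-9) top-left  bias=+0
  edge (6, 0)→(11, 7): d=(5,7) right/bottom  bias=-1
  edge (11, 7)→(2, 9): d=(-9,2) right/bottom  bias=-1
    (2,1)@(5, 3): e=[3,22,48] → █
    (3,1)@(7, 3): e=[21,8,44] → █
    (4,1)@(9, 3): e=[39,-6,40] → ·
    (2,2)@(5, 5): e=[11,32,30] → █
    (4,2)@(9, 5): e=[47,4,22] → █
    (5,2)@(11, 5): e=[65,-10,18] → ·
    (1,3)@(3, 7): e=[1,56,16] → █
    (5,3)@(11, 7): e=[73,0,0] → ·  [on edge]
    (1,4)@(3, 9): e=[9,66,-2] → ·
    (2,4)@(5, 9): e=[27,52,-6] → ·
    (3,4)@(7, 9): e=[45,38,-10] → ·
    (4,4)@(9, 9): e=[63,24,-14] → ·
  covered (9 px):
    · · · · · ·
    · · █ █ · ·
    · · █ █ █ ·
    · █ █ █ █ ·
    · · · · · ·
T1:
  2·area = 24  (B↔C swapped to make it positive)
  edge (7, 4)→(8, 8): d=(1,4) right/bottom  bias=-1
  edge (8, 8)→(2, 8): d=(-6,0) right/bottom  bias=-1
  edge (2, 8)→(7, 4): d=(5,-4) top-left  bias=+0
    (3,2)@(7, 5): e=[1,18,5] → █
    (4,2)@(9, 5): e=[-7,18,13] → ·
    (2,3)@(5, 7): e=[11,6,7] → █
    (4,3)@(9, 7): e=[-5,6,23] → ·
    (2,4)@(5, 9): e=[13,-6,17] → ·
    (3,4)@(7, 9): e=[5,-6,25] → ·
  covered (3 px):
    · · · · · ·
    · · · · · ·
    · · · █ · ·
    · · █ █ · ·
    · · · · · ·

Answer: 12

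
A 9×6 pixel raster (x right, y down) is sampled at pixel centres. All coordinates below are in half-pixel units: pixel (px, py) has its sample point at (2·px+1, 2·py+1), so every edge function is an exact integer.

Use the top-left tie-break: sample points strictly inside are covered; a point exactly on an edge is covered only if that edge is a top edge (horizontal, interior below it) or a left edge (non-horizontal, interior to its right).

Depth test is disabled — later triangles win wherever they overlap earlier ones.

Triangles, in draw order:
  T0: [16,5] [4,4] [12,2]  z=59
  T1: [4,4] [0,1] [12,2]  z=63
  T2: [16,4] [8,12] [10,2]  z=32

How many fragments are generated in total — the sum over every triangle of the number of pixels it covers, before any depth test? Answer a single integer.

T0:
  2·area = 32
  edge (16, 5)→(4, 4): d=(-12,-1) top-left  bias=+0
  edge (4, 4)→(12, 2): d=(8,-2) top-left  bias=+0
  edge (12, 2)→(16, 5): d=(4,3) right/bottom  bias=-1
    (4,1)@(9, 3): e=[17,2,13] → X
    (5,1)@(11, 3): e=[19,6,7] → X
    (6,1)@(13, 3): e=[21,10,1] → X
    (7,1)@(15, 3): e=[23,14,-5] → .
    (4,2)@(9, 5): e=[-7,18,21] → .
    (5,2)@(11, 5): e=[-5,22,15] → .
    (6,2)@(13, 5): e=[-3,26,9] → .
  covered (3 px):
    . . . . . . . . .
    . . . . X X X . .
    . . . . . . . . .
    . . . . . . . . .
    . . . . . . . . .
    . . . . . . . . .
T1:
  2·area = 32
  edge (4, 4)→(0, 1): d=(-4,-3) top-left  bias=+0
  edge (0, 1)→(12, 2): d=(12,1) right/bottom  bias=-1
  edge (12, 2)→(4, 4): d=(-8,2) right/bottom  bias=-1
    (1,1)@(3, 3): e=[1,21,10] → X
    (2,1)@(5, 3): e=[7,19,6] → X
    (3,1)@(7, 3): e=[13,17,2] → X
    (4,1)@(9, 3): e=[19,15,-2] → .
    (1,2)@(3, 5): e=[-7,45,-6] → .
    (2,2)@(5, 5): e=[-1,43,-10] → .
    (3,2)@(7, 5): e=[5,41,-14] → .
  covered (3 px):
    . . . . . . . . .
    . X X X . . . . .
    . . . . . . . . .
    . . . . . . . . .
    . . . . . . . . .
    . . . . . . . . .
T2:
  2·area = 64
  edge (16, 4)→(8, 12): d=(-8,8) right/bottom  bias=-1
  edge (8, 12)→(10, 2): d=(2,-10) top-left  bias=+0
  edge (10, 2)→(16, 4): d=(6,2) right/bottom  bias=-1
    (3,0)@(7, 1): e=[96,-32,0] → .  [on edge]
    (5,1)@(11, 3): e=[48,12,4] → X
    (6,1)@(13, 3): e=[32,32,0] → .  [on edge]
    (8,1)@(17, 3): e=[0,72,-8] → .  [on edge]
    (5,2)@(11, 5): e=[32,16,16] → X
    (6,2)@(13, 5): e=[16,36,12] → X
    (7,2)@(15, 5): e=[0,56,8] → .  [on edge]
    (4,3)@(9, 7): e=[32,0,32] → X  [on edge]
    (6,3)@(13, 7): e=[0,40,24] → .  [on edge]
    (4,4)@(9, 9): e=[16,4,44] → X
    (5,4)@(11, 9): e=[0,24,40] → .  [on edge]
    (4,5)@(9, 11): e=[0,8,56] → .  [on edge]
  covered (6 px):
    . . . . . . . . .
    . . . . . X . . .
    . . . . . X X . .
    . . . . X X . . .
    . . . . X . . . .
    . . . . . . . . .

Result: 12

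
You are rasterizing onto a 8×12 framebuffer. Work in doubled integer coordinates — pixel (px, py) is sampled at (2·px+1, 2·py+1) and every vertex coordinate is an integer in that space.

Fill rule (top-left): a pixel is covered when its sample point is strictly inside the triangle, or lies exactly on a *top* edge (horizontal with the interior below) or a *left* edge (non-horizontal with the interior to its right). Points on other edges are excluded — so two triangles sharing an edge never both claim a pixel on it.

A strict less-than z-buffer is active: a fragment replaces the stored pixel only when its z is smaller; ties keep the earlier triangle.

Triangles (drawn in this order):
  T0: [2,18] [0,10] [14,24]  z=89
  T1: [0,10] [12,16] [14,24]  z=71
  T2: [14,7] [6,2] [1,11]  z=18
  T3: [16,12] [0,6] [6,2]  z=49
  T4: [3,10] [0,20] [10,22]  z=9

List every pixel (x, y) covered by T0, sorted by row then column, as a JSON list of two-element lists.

T0:
  2·area = 84
  edge (2, 18)→(0, 10): d=(-2,-8) top-left  bias=+0
  edge (0, 10)→(14, 24): d=(14,14) right/bottom  bias=-1
  edge (14, 24)→(2, 18): d=(-12,-6) top-left  bias=+0
    (0,5)@(1, 11): e=[6,0,78] → ·  [on edge]
    (0,6)@(1, 13): e=[2,28,54] → #
    (1,6)@(3, 13): e=[18,0,66] → ·  [on edge]
    (0,7)@(1, 15): e=[-2,56,30] → ·
    (1,7)@(3, 15): e=[14,28,42] → #
    (2,7)@(5, 15): e=[30,0,54] → ·  [on edge]
    (1,8)@(3, 17): e=[10,56,18] → #
    (2,8)@(5, 17): e=[26,28,30] → #
    (3,8)@(7, 17): e=[42,0,42] → ·  [on edge]
    (1,9)@(3, 19): e=[6,84,-6] → ·
    (2,9)@(5, 19): e=[22,56,6] → #
    (3,9)@(7, 19): e=[38,28,18] → #
    (4,9)@(9, 19): e=[54,0,30] → ·  [on edge]
    (5,10)@(11, 21): e=[66,0,18] → ·  [on edge]
    (6,11)@(13, 23): e=[78,0,6] → ·  [on edge]
  covered (7 px):
    · · · · · · · ·
    · · · · · · · ·
    · · · · · · · ·
    · · · · · · · ·
    · · · · · · · ·
    · · · · · · · ·
    # · · · · · · ·
    · # · · · · · ·
    · # # · · · · ·
    · · # # · · · ·
    · · · · # · · ·
    · · · · · · · ·
T1:
  2·area = 84
  edge (0, 10)→(12, 16): d=(12,6) right/bottom  bias=-1
  edge (12, 16)→(14, 24): d=(2,8) right/bottom  bias=-1
  edge (14, 24)→(0, 10): d=(-14,-14) top-left  bias=+0
    (0,5)@(1, 11): e=[6,78,0] → #  [on edge]
    (1,5)@(3, 11): e=[-6,62,28] → ·
    (0,6)@(1, 13): e=[30,82,-28] → ·
    (1,6)@(3, 13): e=[18,66,0] → #  [on edge]
    (2,6)@(5, 13): e=[6,50,28] → #
    (3,6)@(7, 13): e=[-6,34,56] → ·
    (1,7)@(3, 15): e=[42,70,-28] → ·
    (2,7)@(5, 15): e=[30,54,0] → #  [on edge]
    (3,7)@(7, 15): e=[18,38,28] → #
    (4,7)@(9, 15): e=[6,22,56] → #
    (5,7)@(11, 15): e=[-6,6,84] → ·
    (2,8)@(5, 17): e=[54,58,-28] → ·
    (3,8)@(7, 17): e=[42,42,0] → #  [on edge]
    (4,9)@(9, 19): e=[54,30,0] → #  [on edge]
    (5,10)@(11, 21): e=[66,18,0] → #  [on edge]
    (6,11)@(13, 23): e=[78,6,0] → #  [on edge]
  covered (14 px):
    · · · · · · · ·
    · · · · · · · ·
    · · · · · · · ·
    · · · · · · · ·
    · · · · · · · ·
    # · · · · · · ·
    · # # · · · · ·
    · · # # # · · ·
    · · · # # # · ·
    · · · · # # · ·
    · · · · · # # ·
    · · · · · · # ·
T2:
  2·area = 97  (B↔C swapped to make it positive)
  edge (14, 7)→(1, 11): d=(-13,4) right/bottom  bias=-1
  edge (1, 11)→(6, 2): d=(5,-9) top-left  bias=+0
  edge (6, 2)→(14, 7): d=(8,5) right/bottom  bias=-1
    (3,1)@(7, 3): e=[80,14,3] → #
    (4,1)@(9, 3): e=[72,32,-7] → ·
    (2,2)@(5, 5): e=[62,6,29] → #
    (4,2)@(9, 5): e=[46,42,9] → #
    (5,2)@(11, 5): e=[38,60,-1] → ·
    (2,3)@(5, 7): e=[36,16,45] → #
    (5,3)@(11, 7): e=[12,70,15] → #
    (6,3)@(13, 7): e=[4,88,5] → #
    (7,3)@(15, 7): e=[-4,106,-5] → ·
    (1,4)@(3, 9): e=[18,8,71] → #
    (4,4)@(9, 9): e=[-6,62,41] → ·
    (5,4)@(11, 9): e=[-14,80,31] → ·
    (0,5)@(1, 11): e=[0,0,97] → ·  [on edge]
  covered (12 px):
    · · · · · · · ·
    · · · # · · · ·
    · · # # # · · ·
    · · # # # # # ·
    · # # # · · · ·
    · · · · · · · ·
    · · · · · · · ·
    · · · · · · · ·
    · · · · · · · ·
    · · · · · · · ·
    · · · · · · · ·
    · · · · · · · ·
T3:
  2·area = 100
  edge (16, 12)→(0, 6): d=(-16,-6) top-left  bias=+0
  edge (0, 6)→(6, 2): d=(6,-4) top-left  bias=+0
  edge (6, 2)→(16, 12): d=(10,10) right/bottom  bias=-1
    (2,0)@(5, 1): e=[110,-10,0] → ·  [on edge]
    (2,1)@(5, 3): e=[78,2,20] → #
    (3,1)@(7, 3): e=[90,10,0] → ·  [on edge]
    (1,2)@(3, 5): e=[34,6,60] → #
    (3,2)@(7, 5): e=[58,22,20] → #
    (4,2)@(9, 5): e=[70,30,0] → ·  [on edge]
    (1,3)@(3, 7): e=[2,18,80] → #
    (4,3)@(9, 7): e=[38,42,20] → #
    (5,3)@(11, 7): e=[50,50,0] → ·  [on edge]
    (1,4)@(3, 9): e=[-30,30,100] → ·
    (2,4)@(5, 9): e=[-18,38,80] → ·
    (3,4)@(7, 9): e=[-6,46,60] → ·
    (6,4)@(13, 9): e=[30,70,0] → ·  [on edge]
    (7,5)@(15, 11): e=[10,90,0] → ·  [on edge]
  covered (10 px):
    · · · · · · · ·
    · · # · · · · ·
    · # # # · · · ·
    · # # # # · · ·
    · · · · # # · ·
    · · · · · · · ·
    · · · · · · · ·
    · · · · · · · ·
    · · · · · · · ·
    · · · · · · · ·
    · · · · · · · ·
    · · · · · · · ·
T4:
  2·area = 106  (B↔C swapped to make it positive)
  edge (3, 10)→(10, 22): d=(7,12) right/bottom  bias=-1
  edge (10, 22)→(0, 20): d=(-10,-2) top-left  bias=+0
  edge (0, 20)→(3, 10): d=(3,-10) top-left  bias=+0
    (1,5)@(3, 11): e=[7,96,3] → #
    (2,5)@(5, 11): e=[-17,100,23] → ·
    (1,6)@(3, 13): e=[21,76,9] → #
    (2,6)@(5, 13): e=[-3,80,29] → ·
    (1,7)@(3, 15): e=[35,56,15] → #
    (2,7)@(5, 15): e=[11,60,35] → #
    (3,7)@(7, 15): e=[-13,64,55] → ·
    (0,8)@(1, 17): e=[73,32,1] → #
    (3,8)@(7, 17): e=[1,44,61] → #
    (4,8)@(9, 17): e=[-23,48,81] → ·
    (0,9)@(1, 19): e=[87,12,7] → #
    (4,9)@(9, 19): e=[-9,28,87] → ·
    (2,10)@(5, 21): e=[53,0,53] → #  [on edge]
    (7,11)@(15, 23): e=[-53,0,159] → ·  [on edge]
  covered (15 px):
    · · · · · · · ·
    · · · · · · · ·
    · · · · · · · ·
    · · · · · · · ·
    · · · · · · · ·
    · # · · · · · ·
    · # · · · · · ·
    · # # · · · · ·
    # # # # · · · ·
    # # # # · · · ·
    · · # # # · · ·
    · · · · · · · ·

Final: [[0,6],[1,7],[1,8],[2,8],[2,9],[3,9],[4,10]]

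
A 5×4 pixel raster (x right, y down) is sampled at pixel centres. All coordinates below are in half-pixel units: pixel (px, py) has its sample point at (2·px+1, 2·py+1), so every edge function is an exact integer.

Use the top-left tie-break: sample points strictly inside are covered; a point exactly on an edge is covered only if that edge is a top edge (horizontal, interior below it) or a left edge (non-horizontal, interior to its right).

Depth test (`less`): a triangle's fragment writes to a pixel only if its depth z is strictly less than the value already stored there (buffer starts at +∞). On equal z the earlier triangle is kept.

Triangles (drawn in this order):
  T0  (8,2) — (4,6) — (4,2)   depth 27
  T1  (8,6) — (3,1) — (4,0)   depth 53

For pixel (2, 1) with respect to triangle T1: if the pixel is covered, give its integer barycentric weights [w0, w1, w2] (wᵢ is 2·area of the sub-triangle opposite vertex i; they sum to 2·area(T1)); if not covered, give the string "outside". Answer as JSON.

T0:
  2·area = 16
  edge (8, 2)→(4, 6): d=(-4,4) right/bottom  bias=-1
  edge (4, 6)→(4, 2): d=(0,-4) top-left  bias=+0
  edge (4, 2)→(8, 2): d=(4,0) top-left  bias=+0
    (4,0)@(9, 1): e=[0,20,-4] → ·  [on edge]
    (2,1)@(5, 3): e=[8,4,4] → #
    (3,1)@(7, 3): e=[0,12,4] → ·  [on edge]
    (2,2)@(5, 5): e=[0,4,12] → ·  [on edge]
    (1,3)@(3, 7): e=[0,-4,20] → ·  [on edge]
  covered (1 px):
    · · · · ·
    · · # · ·
    · · · · ·
    · · · · ·
T1:
  2·area = 10
  edge (8, 6)→(3, 1): d=(-5,-5) top-left  bias=+0
  edge (3, 1)→(4, 0): d=(1,-1) top-left  bias=+0
  edge (4, 0)→(8, 6): d=(4,6) right/bottom  bias=-1
    (1,0)@(3, 1): e=[0,0,10] → #  [on edge]
    (2,0)@(5, 1): e=[10,2,-2] → ·
    (0,1)@(1, 3): e=[-20,0,30] → ·  [on edge]
    (1,1)@(3, 3): e=[-10,2,18] → ·
    (2,1)@(5, 3): e=[0,4,6] → #  [on edge]
    (3,1)@(7, 3): e=[10,6,-6] → ·
    (2,2)@(5, 5): e=[-10,6,14] → ·
    (3,2)@(7, 5): e=[0,8,2] → #  [on edge]
    (4,2)@(9, 5): e=[10,10,-10] → ·
    (3,3)@(7, 7): e=[-10,10,10] → ·
    (4,3)@(9, 7): e=[0,12,-2] → ·  [on edge]
  covered (3 px):
    · # · · ·
    · · # · ·
    · · · # ·
    · · · · ·

Final: [4,6,0]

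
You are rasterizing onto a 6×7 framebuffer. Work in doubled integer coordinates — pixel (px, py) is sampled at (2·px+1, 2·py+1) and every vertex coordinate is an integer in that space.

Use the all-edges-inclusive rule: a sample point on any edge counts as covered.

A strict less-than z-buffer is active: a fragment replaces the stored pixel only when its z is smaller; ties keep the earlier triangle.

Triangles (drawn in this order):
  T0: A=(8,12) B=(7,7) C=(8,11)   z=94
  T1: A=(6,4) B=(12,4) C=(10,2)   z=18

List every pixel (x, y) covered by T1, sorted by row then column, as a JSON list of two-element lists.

T0:
  2·area = 1
  edge (8, 12)→(7, 7): d=(-1,-5) inclusive
  edge (7, 7)→(8, 11): d=(1,4) inclusive
  edge (8, 11)→(8, 12): d=(0,1) inclusive
    (3,3)@(7, 7): e=[0,0,1] → █  [on edge]
    (4,3)@(9, 7): e=[10,-8,-1] → ·
    (3,4)@(7, 9): e=[-2,2,1] → ·
  covered (1 px):
    · · · · · ·
    · · · · · ·
    · · · · · ·
    · · · █ · ·
    · · · · · ·
    · · · · · ·
    · · · · · ·
T1:
  2·area = 12  (B↔C swapped to make it positive)
  edge (6, 4)→(10, 2): d=(4,-2) inclusive
  edge (10, 2)→(12, 4): d=(2,2) inclusive
  edge (12, 4)→(6, 4): d=(-6,0) inclusive
    (4,0)@(9, 1): e=[-6,0,18] → ·  [on edge]
    (4,1)@(9, 3): e=[2,4,6] → █
    (5,1)@(11, 3): e=[6,0,6] → █  [on edge]
    (4,2)@(9, 5): e=[10,8,-6] → ·
    (5,2)@(11, 5): e=[14,4,-6] → ·
  covered (2 px):
    · · · · · ·
    · · · · █ █
    · · · · · ·
    · · · · · ·
    · · · · · ·
    · · · · · ·
    · · · · · ·

Final: [[4,1],[5,1]]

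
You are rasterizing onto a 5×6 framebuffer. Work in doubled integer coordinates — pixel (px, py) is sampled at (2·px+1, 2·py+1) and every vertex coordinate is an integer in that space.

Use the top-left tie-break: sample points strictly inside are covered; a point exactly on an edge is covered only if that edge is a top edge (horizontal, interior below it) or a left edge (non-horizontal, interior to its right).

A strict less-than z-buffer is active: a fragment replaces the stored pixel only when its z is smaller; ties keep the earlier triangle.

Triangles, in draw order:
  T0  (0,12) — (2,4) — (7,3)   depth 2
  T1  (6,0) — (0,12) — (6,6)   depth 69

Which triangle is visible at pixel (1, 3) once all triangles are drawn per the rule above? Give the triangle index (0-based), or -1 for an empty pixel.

T0:
  2·area = 38
  edge (0, 12)→(2, 4): d=(2,-8) top-left  bias=+0
  edge (2, 4)→(7, 3): d=(5,-1) top-left  bias=+0
  edge (7, 3)→(0, 12): d=(-7,9) right/bottom  bias=-1
    (3,1)@(7, 3): e=[38,0,0] → ·  [on edge]
    (1,2)@(3, 5): e=[10,6,22] → █
    (2,2)@(5, 5): e=[26,8,4] → █
    (3,2)@(7, 5): e=[42,10,-14] → ·
    (1,3)@(3, 7): e=[14,16,8] → █
    (2,3)@(5, 7): e=[30,18,-10] → ·
    (0,4)@(1, 9): e=[2,24,12] → █
    (1,4)@(3, 9): e=[18,26,-6] → ·
    (0,5)@(1, 11): e=[6,34,-2] → ·
  covered (4 px):
    · · · · ·
    · · · · ·
    · █ █ · ·
    · █ · · ·
    █ · · · ·
    · · · · ·
T1:
  2·area = 36  (B↔C swapped to make it positive)
  edge (6, 0)→(6, 6): d=(0,6) right/bottom  bias=-1
  edge (6, 6)→(0, 12): d=(-6,6) right/bottom  bias=-1
  edge (0, 12)→(6, 0): d=(6,-12) top-left  bias=+0
    (2,1)@(5, 3): e=[6,24,6] → █
    (3,1)@(7, 3): e=[-6,12,30] → ·
    (4,1)@(9, 3): e=[-18,0,54] → ·  [on edge]
    (2,2)@(5, 5): e=[6,12,18] → █
    (3,2)@(7, 5): e=[-6,0,42] → ·  [on edge]
    (1,3)@(3, 7): e=[18,12,6] → █
    (2,3)@(5, 7): e=[6,0,30] → ·  [on edge]
    (1,4)@(3, 9): e=[18,0,18] → ·  [on edge]
    (0,5)@(1, 11): e=[30,0,6] → ·  [on edge]
  covered (3 px):
    · · · · ·
    · · █ · ·
    · · █ · ·
    · █ · · ·
    · · · · ·
    · · · · ·

Z-buffer (winner per pixel, '.' = empty):
  . . . . .
  . . 1 . .
  . 0 0 . .
  . 0 . . .
  0 . . . .
  . . . . .

Answer: 0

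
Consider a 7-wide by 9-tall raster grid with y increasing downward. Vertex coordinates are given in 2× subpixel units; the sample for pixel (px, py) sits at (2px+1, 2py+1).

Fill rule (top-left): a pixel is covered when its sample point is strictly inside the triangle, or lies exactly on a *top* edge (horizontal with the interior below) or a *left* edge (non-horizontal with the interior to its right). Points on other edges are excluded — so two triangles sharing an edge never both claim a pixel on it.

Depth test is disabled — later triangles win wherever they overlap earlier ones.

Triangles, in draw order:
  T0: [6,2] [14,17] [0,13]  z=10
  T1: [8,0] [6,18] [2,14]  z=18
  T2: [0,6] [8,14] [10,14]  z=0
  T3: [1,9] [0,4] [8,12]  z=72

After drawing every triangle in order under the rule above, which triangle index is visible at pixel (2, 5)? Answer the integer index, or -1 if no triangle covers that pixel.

T0:
  2·area = 178
  edge (6, 2)→(14, 17): d=(8,15) right/bottom  bias=-1
  edge (14, 17)→(0, 13): d=(-14,-4) top-left  bias=+0
  edge (0, 13)→(6, 2): d=(6,-11) top-left  bias=+0
    (2,2)@(5, 5): e=[39,132,7] → #
    (3,2)@(7, 5): e=[9,140,29] → #
    (4,2)@(9, 5): e=[-21,148,51] → ·
    (2,3)@(5, 7): e=[55,104,19] → #
    (4,3)@(9, 7): e=[-5,120,63] → ·
    (1,4)@(3, 9): e=[101,68,9] → #
    (4,4)@(9, 9): e=[11,92,75] → #
    (5,4)@(11, 9): e=[-19,100,97] → ·
    (1,5)@(3, 11): e=[117,40,21] → #
    (5,5)@(11, 11): e=[-3,72,109] → ·
    (0,6)@(1, 13): e=[163,4,11] → #
    (5,6)@(11, 13): e=[13,44,121] → #
    (3,7)@(7, 15): e=[89,0,89] → #  [on edge]
  covered (21 px):
    · · · · · · ·
    · · · · · · ·
    · · # # · · ·
    · · # # · · ·
    · # # # # · ·
    · # # # # · ·
    # # # # # # ·
    · · · # # # ·
    · · · · · · ·
T1:
  2·area = 80
  edge (8, 0)→(6, 18): d=(-2,18) right/bottom  bias=-1
  edge (6, 18)→(2, 14): d=(-4,-4) top-left  bias=+0
  edge (2, 14)→(8, 0): d=(6,-14) top-left  bias=+0
    (3,1)@(7, 3): e=[12,64,4] → #
    (4,1)@(9, 3): e=[-24,72,32] → ·
    (3,2)@(7, 5): e=[8,56,16] → #
    (4,2)@(9, 5): e=[-28,64,44] → ·
    (2,3)@(5, 7): e=[40,40,0] → #  [on edge]
    (4,3)@(9, 7): e=[-32,56,56] → ·
    (2,4)@(5, 9): e=[36,32,12] → #
    (3,4)@(7, 9): e=[0,40,40] → ·  [on edge]
    (2,5)@(5, 11): e=[32,24,24] → #
    (3,5)@(7, 11): e=[-4,32,52] → ·
    (0,6)@(1, 13): e=[100,0,-20] → ·  [on edge]
    (1,6)@(3, 13): e=[64,8,8] → #
    (1,7)@(3, 15): e=[60,0,20] → #  [on edge]
    (2,8)@(5, 17): e=[20,0,60] → #  [on edge]
  covered (11 px):
    · · · · · · ·
    · · · # · · ·
    · · · # · · ·
    · · # # · · ·
    · · # · · · ·
    · · # · · · ·
    · # # · · · ·
    · # # · · · ·
    · · # · · · ·
T2:
  2·area = 16  (B↔C swapped to make it positive)
  edge (0, 6)→(10, 14): d=(10,8) right/bottom  bias=-1
  edge (10, 14)→(8, 14): d=(-2,0) right/bottom  bias=-1
  edge (8, 14)→(0, 6): d=(-8,-8) top-left  bias=+0
    (0,3)@(1, 7): e=[2,14,0] → #  [on edge]
    (1,3)@(3, 7): e=[-14,14,16] → ·
    (0,4)@(1, 9): e=[22,10,-16] → ·
    (1,4)@(3, 9): e=[6,10,0] → #  [on edge]
    (2,4)@(5, 9): e=[-10,10,16] → ·
    (1,5)@(3, 11): e=[26,6,-16] → ·
    (2,5)@(5, 11): e=[10,6,0] → #  [on edge]
    (3,5)@(7, 11): e=[-6,6,16] → ·
    (2,6)@(5, 13): e=[30,2,-16] → ·
    (3,6)@(7, 13): e=[14,2,0] → #  [on edge]
    (4,6)@(9, 13): e=[-2,2,16] → ·
    (3,7)@(7, 15): e=[34,-2,-16] → ·
    (4,7)@(9, 15): e=[18,-2,0] → ·  [on edge]
    (5,8)@(11, 17): e=[22,-6,0] → ·  [on edge]
  covered (4 px):
    · · · · · · ·
    · · · · · · ·
    · · · · · · ·
    # · · · · · ·
    · # · · · · ·
    · · # · · · ·
    · · · # · · ·
    · · · · · · ·
    · · · · · · ·
T3:
  2·area = 32
  edge (1, 9)→(0, 4): d=(-1,-5) top-left  bias=+0
  edge (0, 4)→(8, 12): d=(8,8) right/bottom  bias=-1
  edge (8, 12)→(1, 9): d=(-7,-3) top-left  bias=+0
    (0,2)@(1, 5): e=[4,0,28] → ·  [on edge]
    (0,3)@(1, 7): e=[2,16,14] → #
    (1,3)@(3, 7): e=[12,0,20] → ·  [on edge]
    (0,4)@(1, 9): e=[0,32,0] → #  [on edge]
    (1,4)@(3, 9): e=[10,16,6] → #
    (2,4)@(5, 9): e=[20,0,12] → ·  [on edge]
    (0,5)@(1, 11): e=[-2,48,-14] → ·
    (1,5)@(3, 11): e=[8,32,-8] → ·
    (3,5)@(7, 11): e=[28,0,4] → ·  [on edge]
    (4,6)@(9, 13): e=[36,0,-4] → ·  [on edge]
    (5,7)@(11, 15): e=[44,0,-12] → ·  [on edge]
    (6,8)@(13, 17): e=[52,0,-20] → ·  [on edge]
  covered (3 px):
    · · · · · · ·
    · · · · · · ·
    · · · · · · ·
    # · · · · · ·
    # # · · · · ·
    · · · · · · ·
    · · · · · · ·
    · · · · · · ·
    · · · · · · ·

Z-buffer (winner per pixel, '.' = empty):
  . . . . . . .
  . . . 1 . . .
  . . 0 1 . . .
  3 . 1 1 . . .
  3 3 1 0 0 . .
  . 0 2 0 0 . .
  0 1 1 2 0 0 .
  . 1 1 0 0 0 .
  . . 1 . . . .

Result: 2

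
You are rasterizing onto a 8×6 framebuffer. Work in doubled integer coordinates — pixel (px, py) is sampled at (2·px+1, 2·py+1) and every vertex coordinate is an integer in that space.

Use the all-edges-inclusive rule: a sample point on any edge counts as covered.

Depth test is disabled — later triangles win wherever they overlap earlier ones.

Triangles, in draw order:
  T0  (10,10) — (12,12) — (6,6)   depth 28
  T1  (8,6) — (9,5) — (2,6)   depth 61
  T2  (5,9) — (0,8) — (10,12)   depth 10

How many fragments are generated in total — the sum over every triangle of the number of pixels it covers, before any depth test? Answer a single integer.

T0:
  degenerate (2·area = 0) — covers nothing
T1:
  2·area = 6  (B↔C swapped to make it positive)
  edge (8, 6)→(2, 6): d=(-6,0) inclusive
  edge (2, 6)→(9, 5): d=(7,-1) inclusive
  edge (9, 5)→(8, 6): d=(-1,1) inclusive
    (6,0)@(13, 1): e=[30,-24,0] → ·  [on edge]
    (5,1)@(11, 3): e=[18,-12,0] → ·  [on edge]
    (4,2)@(9, 5): e=[6,0,0] → #  [on edge]
    (5,2)@(11, 5): e=[6,2,-2] → ·
    (3,3)@(7, 7): e=[-6,12,0] → ·  [on edge]
    (4,3)@(9, 7): e=[-6,14,-2] → ·
    (2,4)@(5, 9): e=[-18,24,0] → ·  [on edge]
    (1,5)@(3, 11): e=[-30,36,0] → ·  [on edge]
  covered (1 px):
    · · · · · · · ·
    · · · · · · · ·
    · · · · # · · ·
    · · · · · · · ·
    · · · · · · · ·
    · · · · · · · ·
T2:
  2·area = 10  (B↔C swapped to make it positive)
  edge (5, 9)→(10, 12): d=(5,3) inclusive
  edge (10, 12)→(0, 8): d=(-10,-4) inclusive
  edge (0, 8)→(5, 9): d=(5,1) inclusive
    (1,4)@(3, 9): e=[6,2,2] → #
    (2,4)@(5, 9): e=[0,10,0] → #  [on edge]
    (3,4)@(7, 9): e=[-6,18,-2] → ·
    (1,5)@(3, 11): e=[16,-18,12] → ·
    (2,5)@(5, 11): e=[10,-10,10] → ·
    (7,5)@(15, 11): e=[-20,30,0] → ·  [on edge]
  covered (2 px):
    · · · · · · · ·
    · · · · · · · ·
    · · · · · · · ·
    · · · · · · · ·
    · # # · · · · ·
    · · · · · · · ·

Answer: 3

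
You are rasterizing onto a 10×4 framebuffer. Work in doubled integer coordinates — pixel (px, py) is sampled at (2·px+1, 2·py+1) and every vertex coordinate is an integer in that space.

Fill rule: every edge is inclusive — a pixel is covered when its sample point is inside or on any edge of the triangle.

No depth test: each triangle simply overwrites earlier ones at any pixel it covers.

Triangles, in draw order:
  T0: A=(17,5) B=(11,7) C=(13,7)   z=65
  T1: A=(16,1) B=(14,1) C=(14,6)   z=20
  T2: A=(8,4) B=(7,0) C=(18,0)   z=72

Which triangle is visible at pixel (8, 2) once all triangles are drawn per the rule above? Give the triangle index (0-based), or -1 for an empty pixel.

T0:
  2·area = 4  (B↔C swapped to make it positive)
  edge (17, 5)→(13, 7): d=(-4,2) inclusive
  edge (13, 7)→(11, 7): d=(-2,0) inclusive
  edge (11, 7)→(17, 5): d=(6,-2) inclusive
    (8,2)@(17, 5): e=[0,4,0] → █  [on edge]
    (9,2)@(19, 5): e=[-4,4,4] → ·
    (0,3)@(1, 7): e=[24,0,-20] → ·  [on edge]
    (1,3)@(3, 7): e=[20,0,-16] → ·  [on edge]
    (2,3)@(5, 7): e=[16,0,-12] → ·  [on edge]
    (3,3)@(7, 7): e=[12,0,-8] → ·  [on edge]
    (4,3)@(9, 7): e=[8,0,-4] → ·  [on edge]
    (5,3)@(11, 7): e=[4,0,0] → █  [on edge]
    (6,3)@(13, 7): e=[0,0,4] → █  [on edge]
    (7,3)@(15, 7): e=[-4,0,8] → ·  [on edge]
    (8,3)@(17, 7): e=[-8,0,12] → ·  [on edge]
    (9,3)@(19, 7): e=[-12,0,16] → ·  [on edge]
  covered (3 px):
    · · · · · · · · · ·
    · · · · · · · · · ·
    · · · · · · · · █ ·
    · · · · · █ █ · · ·
T1:
  2·area = 10  (B↔C swapped to make it positive)
  edge (16, 1)→(14, 6): d=(-2,5) inclusive
  edge (14, 6)→(14, 1): d=(0,-5) inclusive
  edge (14, 1)→(16, 1): d=(2,0) inclusive
    (0,0)@(1, 1): e=[75,-65,0] → ·  [on edge]
    (1,0)@(3, 1): e=[65,-55,0] → ·  [on edge]
    (2,0)@(5, 1): e=[55,-45,0] → ·  [on edge]
    (3,0)@(7, 1): e=[45,-35,0] → ·  [on edge]
    (4,0)@(9, 1): e=[35,-25,0] → ·  [on edge]
    (5,0)@(11, 1): e=[25,-15,0] → ·  [on edge]
    (6,0)@(13, 1): e=[15,-5,0] → ·  [on edge]
    (7,0)@(15, 1): e=[5,5,0] → █  [on edge]
    (8,0)@(17, 1): e=[-5,15,0] → ·  [on edge]
    (9,0)@(19, 1): e=[-15,25,0] → ·  [on edge]
    (7,1)@(15, 3): e=[1,5,4] → █
    (8,1)@(17, 3): e=[-9,15,4] → ·
  covered (2 px):
    · · · · · · · █ · ·
    · · · · · · · █ · ·
    · · · · · · · · · ·
    · · · · · · · · · ·
T2:
  2·area = 44
  edge (8, 4)→(7, 0): d=(-1,-4) inclusive
  edge (7, 0)→(18, 0): d=(11,0) inclusive
  edge (18, 0)→(8, 4): d=(-10,4) inclusive
    (4,0)@(9, 1): e=[7,11,26] → █
    (5,0)@(11, 1): e=[15,11,18] → █
    (6,0)@(13, 1): e=[23,11,10] → █
    (7,0)@(15, 1): e=[31,11,2] → █
    (8,0)@(17, 1): e=[39,11,-6] → ·
    (4,1)@(9, 3): e=[5,33,6] → █
    (5,1)@(11, 3): e=[13,33,-2] → ·
    (6,1)@(13, 3): e=[21,33,-10] → ·
    (7,1)@(15, 3): e=[29,33,-18] → ·
    (4,2)@(9, 5): e=[3,55,-14] → ·
  covered (5 px):
    · · · · █ █ █ █ · ·
    · · · · █ · · · · ·
    · · · · · · · · · ·
    · · · · · · · · · ·

Z-buffer (winner per pixel, '.' = empty):
  . . . . 2 2 2 2 . .
  . . . . 2 . . 1 . .
  . . . . . . . . 0 .
  . . . . . 0 0 . . .

Answer: 0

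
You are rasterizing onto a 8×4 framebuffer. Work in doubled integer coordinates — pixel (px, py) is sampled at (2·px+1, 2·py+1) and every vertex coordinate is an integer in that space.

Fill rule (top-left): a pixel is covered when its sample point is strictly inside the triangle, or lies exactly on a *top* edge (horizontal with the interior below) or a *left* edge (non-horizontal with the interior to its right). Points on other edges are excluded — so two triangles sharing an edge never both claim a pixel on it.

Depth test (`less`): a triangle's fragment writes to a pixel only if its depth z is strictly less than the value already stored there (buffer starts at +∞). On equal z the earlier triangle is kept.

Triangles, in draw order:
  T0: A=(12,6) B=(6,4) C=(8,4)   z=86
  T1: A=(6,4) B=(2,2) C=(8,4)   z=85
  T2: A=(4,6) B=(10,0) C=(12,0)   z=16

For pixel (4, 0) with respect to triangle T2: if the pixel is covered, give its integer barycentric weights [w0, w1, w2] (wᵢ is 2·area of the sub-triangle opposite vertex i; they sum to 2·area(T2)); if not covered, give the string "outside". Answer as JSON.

T0:
  2·area = 4
  edge (12, 6)→(6, 4): d=(-6,-2) top-left  bias=+0
  edge (6, 4)→(8, 4): d=(2,0) top-left  bias=+0
  edge (8, 4)→(12, 6): d=(4,2) right/bottom  bias=-1
    (1,1)@(3, 3): e=[0,-2,6] → .  [on edge]
    (4,2)@(9, 5): e=[0,2,2] → X  [on edge]
    (5,2)@(11, 5): e=[4,2,-2] → .
    (4,3)@(9, 7): e=[-12,6,10] → .
    (7,3)@(15, 7): e=[0,6,-2] → .  [on edge]
  covered (1 px):
    . . . . . . . .
    . . . . . . . .
    . . . . X . . .
    . . . . . . . .
T1:
  2·area = 4
  edge (6, 4)→(2, 2): d=(-4,-2) top-left  bias=+0
  edge (2, 2)→(8, 4): d=(6,2) right/bottom  bias=-1
  edge (8, 4)→(6, 4): d=(-2,0) right/bottom  bias=-1
    (2,1)@(5, 3): e=[2,0,2] → .  [on edge]
    (5,2)@(11, 5): e=[6,0,-2] → .  [on edge]
  covered (0 px):
    . . . . . . . .
    . . . . . . . .
    . . . . . . . .
    . . . . . . . .
T2:
  2·area = 12
  edge (4, 6)→(10, 0): d=(6,-6) top-left  bias=+0
  edge (10, 0)→(12, 0): d=(2,0) top-left  bias=+0
  edge (12, 0)→(4, 6): d=(-8,6) right/bottom  bias=-1
    (4,0)@(9, 1): e=[0,2,10] → X  [on edge]
    (5,0)@(11, 1): e=[12,2,-2] → .
    (3,1)@(7, 3): e=[0,6,6] → X  [on edge]
    (4,1)@(9, 3): e=[12,6,-6] → .
    (2,2)@(5, 5): e=[0,10,2] → X  [on edge]
    (3,2)@(7, 5): e=[12,10,-10] → .
    (1,3)@(3, 7): e=[0,14,-2] → .  [on edge]
    (2,3)@(5, 7): e=[12,14,-14] → .
  covered (3 px):
    . . . . X . . .
    . . . X . . . .
    . . X . . . . .
    . . . . . . . .

Answer: [2,10,0]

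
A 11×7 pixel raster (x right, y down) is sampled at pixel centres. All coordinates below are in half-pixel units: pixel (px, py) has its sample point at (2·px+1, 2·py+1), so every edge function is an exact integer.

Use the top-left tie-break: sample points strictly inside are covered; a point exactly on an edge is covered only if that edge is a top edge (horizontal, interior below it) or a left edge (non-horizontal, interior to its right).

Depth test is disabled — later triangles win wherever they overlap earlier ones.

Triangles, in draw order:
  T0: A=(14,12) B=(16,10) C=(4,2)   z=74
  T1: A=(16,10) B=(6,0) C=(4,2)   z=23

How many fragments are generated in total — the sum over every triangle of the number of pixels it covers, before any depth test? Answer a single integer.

T0:
  2·area = 40  (B↔C swapped to make it positive)
  edge (14, 12)→(4, 2): d=(-10,-10) top-left  bias=+0
  edge (4, 2)→(16, 10): d=(12,8) right/bottom  bias=-1
  edge (16, 10)→(14, 12): d=(-2,2) right/bottom  bias=-1
    (1,0)@(3, 1): e=[0,-4,44] → ·  [on edge]
    (2,1)@(5, 3): e=[0,4,36] → █  [on edge]
    (3,1)@(7, 3): e=[20,-12,32] → ·
    (2,2)@(5, 5): e=[-20,28,32] → ·
    (3,2)@(7, 5): e=[0,12,28] → █  [on edge]
    (4,2)@(9, 5): e=[20,-4,24] → ·
    (10,2)@(21, 5): e=[140,-100,0] → ·  [on edge]
    (3,3)@(7, 7): e=[-20,36,24] → ·
    (4,3)@(9, 7): e=[0,20,20] → █  [on edge]
    (5,3)@(11, 7): e=[20,4,16] → █
    (6,3)@(13, 7): e=[40,-12,12] → ·
    (9,3)@(19, 7): e=[100,-60,0] → ·  [on edge]
    (5,4)@(11, 9): e=[0,28,12] → █  [on edge]
    (8,4)@(17, 9): e=[60,-20,0] → ·  [on edge]
    (6,5)@(13, 11): e=[0,36,4] → █  [on edge]
    (7,5)@(15, 11): e=[20,20,0] → ·  [on edge]
    (6,6)@(13, 13): e=[-20,60,0] → ·  [on edge]
    (7,6)@(15, 13): e=[0,44,-4] → ·  [on edge]
  covered (7 px):
    · · · · · · · · · · ·
    · · █ · · · · · · · ·
    · · · █ · · · · · · ·
    · · · · █ █ · · · · ·
    · · · · · █ █ · · · ·
    · · · · · · █ · · · ·
    · · · · · · · · · · ·
T1:
  2·area = 40  (B↔C swapped to make it positive)
  edge (16, 10)→(4, 2): d=(-12,-8) top-left  bias=+0
  edge (4, 2)→(6, 0): d=(2,-2) top-left  bias=+0
  edge (6, 0)→(16, 10): d=(10,10) right/bottom  bias=-1
    (2,0)@(5, 1): e=[20,0,20] → █  [on edge]
    (3,0)@(7, 1): e=[36,4,0] → ·  [on edge]
    (1,1)@(3, 3): e=[-20,0,60] → ·  [on edge]
    (2,1)@(5, 3): e=[-4,4,40] → ·
    (3,1)@(7, 3): e=[12,8,20] → █
    (4,1)@(9, 3): e=[28,12,0] → ·  [on edge]
    (0,2)@(1, 5): e=[-60,0,100] → ·  [on edge]
    (3,2)@(7, 5): e=[-12,12,40] → ·
    (4,2)@(9, 5): e=[4,16,20] → █
    (5,2)@(11, 5): e=[20,20,0] → ·  [on edge]
    (4,3)@(9, 7): e=[-20,20,40] → ·
    (6,3)@(13, 7): e=[12,28,0] → ·  [on edge]
    (7,4)@(15, 9): e=[4,36,0] → ·  [on edge]
    (8,5)@(17, 11): e=[-4,44,0] → ·  [on edge]
    (9,6)@(19, 13): e=[-12,52,0] → ·  [on edge]
  covered (3 px):
    · · █ · · · · · · · ·
    · · · █ · · · · · · ·
    · · · · █ · · · · · ·
    · · · · · · · · · · ·
    · · · · · · · · · · ·
    · · · · · · · · · · ·
    · · · · · · · · · · ·

Answer: 10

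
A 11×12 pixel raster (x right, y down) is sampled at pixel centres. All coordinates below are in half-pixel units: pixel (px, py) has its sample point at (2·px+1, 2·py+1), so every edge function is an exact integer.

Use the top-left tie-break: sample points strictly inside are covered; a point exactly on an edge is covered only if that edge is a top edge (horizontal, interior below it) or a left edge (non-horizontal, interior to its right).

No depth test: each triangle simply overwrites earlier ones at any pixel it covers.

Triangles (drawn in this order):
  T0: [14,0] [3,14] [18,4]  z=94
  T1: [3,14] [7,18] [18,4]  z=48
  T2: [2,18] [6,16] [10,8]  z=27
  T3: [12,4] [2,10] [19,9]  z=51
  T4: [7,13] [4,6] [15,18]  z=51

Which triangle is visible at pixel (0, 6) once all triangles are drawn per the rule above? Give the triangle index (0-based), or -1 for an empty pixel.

T0:
  2·area = 100  (B↔C swapped to make it positive)
  edge (14, 0)→(18, 4): d=(4,4) right/bottom  bias=-1
  edge (18, 4)→(3, 14): d=(-15,10) right/bottom  bias=-1
  edge (3, 14)→(14, 0): d=(11,-14) top-left  bias=+0
    (7,0)@(15, 1): e=[0,75,25] → ·  [on edge]
    (6,1)@(13, 3): e=[16,65,19] → █
    (7,1)@(15, 3): e=[8,45,47] → █
    (8,1)@(17, 3): e=[0,25,75] → ·  [on edge]
    (5,2)@(11, 5): e=[32,55,13] → █
    (8,2)@(17, 5): e=[8,-5,97] → ·
    (9,2)@(19, 5): e=[0,-25,125] → ·  [on edge]
    (4,3)@(9, 7): e=[48,45,7] → █
    (7,3)@(15, 7): e=[24,-15,91] → ·
    (10,3)@(21, 7): e=[0,-75,175] → ·  [on edge]
    (3,4)@(7, 9): e=[64,35,1] → █
    (5,4)@(11, 9): e=[48,-5,57] → ·
  covered (11 px):
    · · · · · · · · · · ·
    · · · · · · █ █ · · ·
    · · · · · █ █ █ · · ·
    · · · · █ █ █ · · · ·
    · · · █ █ · · · · · ·
    · · · █ · · · · · · ·
    · · · · · · · · · · ·
    · · · · · · · · · · ·
    · · · · · · · · · · ·
    · · · · · · · · · · ·
    · · · · · · · · · · ·
    · · · · · · · · · · ·
T1:
  2·area = 100  (B↔C swapped to make it positive)
  edge (3, 14)→(18, 4): d=(15,-10) top-left  bias=+0
  edge (18, 4)→(7, 18): d=(-11,14) right/bottom  bias=-1
  edge (7, 18)→(3, 14): d=(-4,-4) top-left  bias=+0
    (8,2)@(17, 5): e=[5,3,92] → █
    (9,2)@(19, 5): e=[25,-25,100] → ·
    (7,3)@(15, 7): e=[15,9,76] → █
    (8,3)@(17, 7): e=[35,-19,84] → ·
    (5,4)@(11, 9): e=[5,43,52] → █
    (6,4)@(13, 9): e=[25,15,60] → █
    (7,4)@(15, 9): e=[45,-13,68] → ·
    (4,5)@(9, 11): e=[15,49,36] → █
    (6,5)@(13, 11): e=[55,-7,52] → ·
    (2,6)@(5, 13): e=[5,83,12] → █
    (3,6)@(7, 13): e=[25,55,20] → █
    (5,6)@(11, 13): e=[65,-1,36] → ·
  covered (13 px):
    · · · · · · · · · · ·
    · · · · · · · · · · ·
    · · · · · · · · █ · ·
    · · · · · · · █ · · ·
    · · · · · █ █ · · · ·
    · · · · █ █ · · · · ·
    · · █ █ █ · · · · · ·
    · · █ █ █ · · · · · ·
    · · · █ · · · · · · ·
    · · · · · · · · · · ·
    · · · · · · · · · · ·
    · · · · · · · · · · ·
T2:
  2·area = 24  (B↔C swapped to make it positive)
  edge (2, 18)→(10, 8): d=(8,-10) top-left  bias=+0
  edge (10, 8)→(6, 16): d=(-4,8) right/bottom  bias=-1
  edge (6, 16)→(2, 18): d=(-4,2) right/bottom  bias=-1
    (3,6)@(7, 13): e=[10,4,10] → █
    (4,6)@(9, 13): e=[30,-12,6] → ·
    (2,7)@(5, 15): e=[6,12,6] → █
    (3,7)@(7, 15): e=[26,-4,2] → ·
    (1,8)@(3, 17): e=[2,20,2] → █
    (2,8)@(5, 17): e=[22,4,-2] → ·
    (1,9)@(3, 19): e=[18,12,-6] → ·
  covered (3 px):
    · · · · · · · · · · ·
    · · · · · · · · · · ·
    · · · · · · · · · · ·
    · · · · · · · · · · ·
    · · · · · · · · · · ·
    · · · · · · · · · · ·
    · · · █ · · · · · · ·
    · · █ · · · · · · · ·
    · █ · · · · · · · · ·
    · · · · · · · · · · ·
    · · · · · · · · · · ·
    · · · · · · · · · · ·
T3:
  2·area = 92  (B↔C swapped to make it positive)
  edge (12, 4)→(19, 9): d=(7,5) right/bottom  bias=-1
  edge (19, 9)→(2, 10): d=(-17,1) right/bottom  bias=-1
  edge (2, 10)→(12, 4): d=(10,-6) top-left  bias=+0
    (8,0)@(17, 1): e=[-46,138,0] → ·  [on edge]
    (5,2)@(11, 5): e=[12,76,4] → █
    (6,2)@(13, 5): e=[2,74,16] → █
    (7,2)@(15, 5): e=[-8,72,28] → ·
    (3,3)@(7, 7): e=[46,46,0] → █  [on edge]
    (4,3)@(9, 7): e=[36,44,12] → █
    (7,3)@(15, 7): e=[6,38,48] → █
    (8,3)@(17, 7): e=[-4,36,60] → ·
    (2,4)@(5, 9): e=[70,14,8] → █
    (8,4)@(17, 9): e=[10,2,80] → █
    (9,4)@(19, 9): e=[0,0,92] → ·  [on edge]
    (2,5)@(5, 11): e=[84,-20,28] → ·
  covered (14 px):
    · · · · · · · · · · ·
    · · · · · · · · · · ·
    · · · · · █ █ · · · ·
    · · · █ █ █ █ █ · · ·
    · · █ █ █ █ █ █ █ · ·
    · · · · · · · · · · ·
    · · · · · · · · · · ·
    · · · · · · · · · · ·
    · · · · · · · · · · ·
    · · · · · · · · · · ·
    · · · · · · · · · · ·
    · · · · · · · · · · ·
T4:
  2·area = 41
  edge (7, 13)→(4, 6): d=(-3,-7) top-left  bias=+0
  edge (4, 6)→(15, 18): d=(11,12) right/bottom  bias=-1
  edge (15, 18)→(7, 13): d=(-8,-5) top-left  bias=+0
    (3,5)@(7, 11): e=[6,19,16] → █
    (4,5)@(9, 11): e=[20,-5,26] → ·
    (3,6)@(7, 13): e=[0,41,0] → █  [on edge]
    (4,6)@(9, 13): e=[14,17,10] → █
    (5,6)@(11, 13): e=[28,-7,20] → ·
    (3,7)@(7, 15): e=[-6,63,-16] → ·
    (4,7)@(9, 15): e=[8,39,-6] → ·
    (5,7)@(11, 15): e=[22,15,4] → █
    (6,7)@(13, 15): e=[36,-9,14] → ·
    (5,8)@(11, 17): e=[16,37,-12] → ·
  covered (4 px):
    · · · · · · · · · · ·
    · · · · · · · · · · ·
    · · · · · · · · · · ·
    · · · · · · · · · · ·
    · · · · · · · · · · ·
    · · · █ · · · · · · ·
    · · · █ █ · · · · · ·
    · · · · · █ · · · · ·
    · · · · · · · · · · ·
    · · · · · · · · · · ·
    · · · · · · · · · · ·
    · · · · · · · · · · ·

Z-buffer (winner per pixel, '.' = empty):
  . . . . . . . . . . .
  . . . . . . 0 0 . . .
  . . . . . 3 3 0 1 . .
  . . . 3 3 3 3 3 . . .
  . . 3 3 3 3 3 3 3 . .
  . . . 4 1 1 . . . . .
  . . 1 4 4 . . . . . .
  . . 2 1 1 4 . . . . .
  . 2 . 1 . . . . . . .
  . . . . . . . . . . .
  . . . . . . . . . . .
  . . . . . . . . . . .

Answer: -1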